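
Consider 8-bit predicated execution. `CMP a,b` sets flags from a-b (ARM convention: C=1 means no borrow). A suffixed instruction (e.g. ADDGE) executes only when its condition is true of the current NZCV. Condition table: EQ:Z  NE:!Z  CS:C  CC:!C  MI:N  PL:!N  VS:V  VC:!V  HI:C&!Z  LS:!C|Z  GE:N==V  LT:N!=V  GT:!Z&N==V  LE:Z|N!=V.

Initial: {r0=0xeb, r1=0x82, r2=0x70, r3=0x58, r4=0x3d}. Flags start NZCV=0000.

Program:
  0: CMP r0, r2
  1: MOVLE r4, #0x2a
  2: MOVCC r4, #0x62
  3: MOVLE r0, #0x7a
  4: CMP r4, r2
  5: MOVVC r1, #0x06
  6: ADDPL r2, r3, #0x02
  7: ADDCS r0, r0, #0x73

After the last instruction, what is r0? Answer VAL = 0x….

[0] flags=0011 → (cmp)
[1] flags=0011 LE?T → r4=0x2a
[2] flags=0011 CC?F → skip
[3] flags=0011 LE?T → r0=0x7a
[4] flags=1000 → (cmp)
[5] flags=1000 VC?T → r1=0x06
[6] flags=1000 PL?F → skip
[7] flags=1000 CS?F → skip

VAL = 0x7a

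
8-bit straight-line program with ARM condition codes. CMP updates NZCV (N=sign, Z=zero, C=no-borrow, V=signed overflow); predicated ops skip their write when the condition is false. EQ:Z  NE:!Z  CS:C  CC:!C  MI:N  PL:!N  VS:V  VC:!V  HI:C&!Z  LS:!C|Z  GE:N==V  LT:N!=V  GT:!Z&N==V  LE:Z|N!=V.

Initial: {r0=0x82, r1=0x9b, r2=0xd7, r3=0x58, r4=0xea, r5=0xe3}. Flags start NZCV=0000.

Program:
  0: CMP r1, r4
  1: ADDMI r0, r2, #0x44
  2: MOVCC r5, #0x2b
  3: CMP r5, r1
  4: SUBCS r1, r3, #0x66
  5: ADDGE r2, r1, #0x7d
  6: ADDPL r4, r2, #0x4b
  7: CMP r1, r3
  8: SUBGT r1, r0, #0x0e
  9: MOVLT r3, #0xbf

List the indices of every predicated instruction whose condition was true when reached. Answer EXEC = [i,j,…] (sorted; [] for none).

[0] flags=1000 → (cmp)
[1] flags=1000 MI?T → r0=0x1b
[2] flags=1000 CC?T → r5=0x2b
[3] flags=1001 → (cmp)
[4] flags=1001 CS?F → skip
[5] flags=1001 GE?T → r2=0x18
[6] flags=1001 PL?F → skip
[7] flags=0011 → (cmp)
[8] flags=0011 GT?F → skip
[9] flags=0011 LT?T → r3=0xbf

EXEC = [1,2,5,9]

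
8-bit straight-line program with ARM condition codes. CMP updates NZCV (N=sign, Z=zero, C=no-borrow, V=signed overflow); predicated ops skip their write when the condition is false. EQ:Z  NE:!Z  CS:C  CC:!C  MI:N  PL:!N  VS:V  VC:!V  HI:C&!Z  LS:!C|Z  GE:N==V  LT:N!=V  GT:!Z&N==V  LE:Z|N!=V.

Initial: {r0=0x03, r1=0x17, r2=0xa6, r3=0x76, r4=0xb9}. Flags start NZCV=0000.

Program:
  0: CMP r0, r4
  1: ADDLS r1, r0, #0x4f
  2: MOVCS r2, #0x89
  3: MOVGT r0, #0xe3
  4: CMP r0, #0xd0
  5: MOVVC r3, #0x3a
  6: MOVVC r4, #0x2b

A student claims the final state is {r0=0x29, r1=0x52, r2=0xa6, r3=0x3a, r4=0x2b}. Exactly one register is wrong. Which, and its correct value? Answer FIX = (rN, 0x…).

FIX = (r0, 0xe3)

0: ✓ CMP  NZCV=0000
1: ✓ ADDLS  r1←0x52
2: · MOVCS
3: ✓ MOVGT  r0←0xe3
4: ✓ CMP  NZCV=0010
5: ✓ MOVVC  r3←0x3a
6: ✓ MOVVC  r4←0x2b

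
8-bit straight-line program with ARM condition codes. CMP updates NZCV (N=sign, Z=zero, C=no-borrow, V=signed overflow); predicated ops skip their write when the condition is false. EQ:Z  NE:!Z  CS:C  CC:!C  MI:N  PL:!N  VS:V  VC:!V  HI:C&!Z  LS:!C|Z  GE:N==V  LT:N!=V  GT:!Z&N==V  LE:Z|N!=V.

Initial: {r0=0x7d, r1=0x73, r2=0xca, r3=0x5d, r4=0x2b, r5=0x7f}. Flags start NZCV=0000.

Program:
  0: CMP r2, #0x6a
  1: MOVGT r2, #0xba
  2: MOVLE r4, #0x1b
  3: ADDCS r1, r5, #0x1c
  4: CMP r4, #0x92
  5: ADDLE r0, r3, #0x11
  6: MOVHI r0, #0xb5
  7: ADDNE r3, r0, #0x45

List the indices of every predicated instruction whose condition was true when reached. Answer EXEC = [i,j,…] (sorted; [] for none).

EXEC = [2,3,7]

0: ✓ CMP  NZCV=0011
1: · MOVGT
2: ✓ MOVLE  r4←0x1b
3: ✓ ADDCS  r1←0x9b
4: ✓ CMP  NZCV=1001
5: · ADDLE
6: · MOVHI
7: ✓ ADDNE  r3←0xc2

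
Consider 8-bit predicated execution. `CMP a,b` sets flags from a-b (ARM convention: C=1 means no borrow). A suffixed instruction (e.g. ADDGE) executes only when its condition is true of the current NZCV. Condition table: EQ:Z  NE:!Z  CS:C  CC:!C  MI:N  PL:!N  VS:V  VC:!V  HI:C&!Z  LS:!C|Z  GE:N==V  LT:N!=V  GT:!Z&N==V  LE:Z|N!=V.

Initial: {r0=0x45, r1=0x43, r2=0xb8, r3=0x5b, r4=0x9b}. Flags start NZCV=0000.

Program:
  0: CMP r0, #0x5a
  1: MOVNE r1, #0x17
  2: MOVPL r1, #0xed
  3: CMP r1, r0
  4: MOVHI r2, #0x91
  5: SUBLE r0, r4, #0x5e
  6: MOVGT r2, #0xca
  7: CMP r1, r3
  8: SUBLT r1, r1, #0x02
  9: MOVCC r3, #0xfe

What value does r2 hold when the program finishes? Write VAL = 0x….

VAL = 0xb8

[0] flags=1000 → (cmp)
[1] flags=1000 NE?T → r1=0x17
[2] flags=1000 PL?F → skip
[3] flags=1000 → (cmp)
[4] flags=1000 HI?F → skip
[5] flags=1000 LE?T → r0=0x3d
[6] flags=1000 GT?F → skip
[7] flags=1000 → (cmp)
[8] flags=1000 LT?T → r1=0x15
[9] flags=1000 CC?T → r3=0xfe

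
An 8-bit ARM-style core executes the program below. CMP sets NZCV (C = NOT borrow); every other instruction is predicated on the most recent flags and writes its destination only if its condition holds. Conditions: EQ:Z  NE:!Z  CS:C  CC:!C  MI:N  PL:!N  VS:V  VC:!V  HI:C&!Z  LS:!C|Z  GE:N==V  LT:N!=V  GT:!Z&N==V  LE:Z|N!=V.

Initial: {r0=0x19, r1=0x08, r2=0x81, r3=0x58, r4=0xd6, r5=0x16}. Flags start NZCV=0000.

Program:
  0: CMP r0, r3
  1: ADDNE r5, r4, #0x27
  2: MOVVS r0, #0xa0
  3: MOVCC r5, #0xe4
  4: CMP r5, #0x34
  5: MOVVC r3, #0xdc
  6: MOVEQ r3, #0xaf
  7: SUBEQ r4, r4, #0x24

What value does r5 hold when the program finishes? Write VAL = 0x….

VAL = 0xe4

0: ✓ CMP  NZCV=1000
1: ✓ ADDNE  r5←0xfd
2: · MOVVS
3: ✓ MOVCC  r5←0xe4
4: ✓ CMP  NZCV=1010
5: ✓ MOVVC  r3←0xdc
6: · MOVEQ
7: · SUBEQ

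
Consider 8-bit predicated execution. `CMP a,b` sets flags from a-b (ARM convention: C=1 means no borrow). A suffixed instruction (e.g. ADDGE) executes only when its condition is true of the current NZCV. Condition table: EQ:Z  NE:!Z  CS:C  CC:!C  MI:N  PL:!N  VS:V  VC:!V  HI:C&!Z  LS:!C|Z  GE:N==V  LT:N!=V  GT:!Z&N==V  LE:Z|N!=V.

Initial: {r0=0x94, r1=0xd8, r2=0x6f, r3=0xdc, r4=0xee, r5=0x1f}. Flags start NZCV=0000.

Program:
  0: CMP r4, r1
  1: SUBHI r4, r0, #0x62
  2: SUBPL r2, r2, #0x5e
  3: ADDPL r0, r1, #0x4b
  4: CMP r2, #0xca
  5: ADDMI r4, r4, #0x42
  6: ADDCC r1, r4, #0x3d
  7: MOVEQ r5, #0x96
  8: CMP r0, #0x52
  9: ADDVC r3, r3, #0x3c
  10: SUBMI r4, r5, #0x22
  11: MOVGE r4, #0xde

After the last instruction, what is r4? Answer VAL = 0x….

[0] flags=0010 → (cmp)
[1] flags=0010 HI?T → r4=0x32
[2] flags=0010 PL?T → r2=0x11
[3] flags=0010 PL?T → r0=0x23
[4] flags=0000 → (cmp)
[5] flags=0000 MI?F → skip
[6] flags=0000 CC?T → r1=0x6f
[7] flags=0000 EQ?F → skip
[8] flags=1000 → (cmp)
[9] flags=1000 VC?T → r3=0x18
[10] flags=1000 MI?T → r4=0xfd
[11] flags=1000 GE?F → skip

VAL = 0xfd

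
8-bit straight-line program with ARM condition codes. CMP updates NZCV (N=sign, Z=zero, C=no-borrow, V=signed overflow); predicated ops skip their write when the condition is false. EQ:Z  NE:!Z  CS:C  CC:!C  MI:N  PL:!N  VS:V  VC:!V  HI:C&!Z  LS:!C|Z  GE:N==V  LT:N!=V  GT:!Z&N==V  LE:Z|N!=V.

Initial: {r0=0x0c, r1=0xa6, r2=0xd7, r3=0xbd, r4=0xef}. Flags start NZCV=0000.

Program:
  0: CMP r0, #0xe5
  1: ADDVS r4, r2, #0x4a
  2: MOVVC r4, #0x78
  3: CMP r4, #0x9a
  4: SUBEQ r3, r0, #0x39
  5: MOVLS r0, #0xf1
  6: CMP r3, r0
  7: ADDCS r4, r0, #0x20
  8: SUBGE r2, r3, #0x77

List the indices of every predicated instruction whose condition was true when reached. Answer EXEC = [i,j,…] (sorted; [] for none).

[0] flags=0000 → (cmp)
[1] flags=0000 VS?F → skip
[2] flags=0000 VC?T → r4=0x78
[3] flags=1001 → (cmp)
[4] flags=1001 EQ?F → skip
[5] flags=1001 LS?T → r0=0xf1
[6] flags=1000 → (cmp)
[7] flags=1000 CS?F → skip
[8] flags=1000 GE?F → skip

EXEC = [2,5]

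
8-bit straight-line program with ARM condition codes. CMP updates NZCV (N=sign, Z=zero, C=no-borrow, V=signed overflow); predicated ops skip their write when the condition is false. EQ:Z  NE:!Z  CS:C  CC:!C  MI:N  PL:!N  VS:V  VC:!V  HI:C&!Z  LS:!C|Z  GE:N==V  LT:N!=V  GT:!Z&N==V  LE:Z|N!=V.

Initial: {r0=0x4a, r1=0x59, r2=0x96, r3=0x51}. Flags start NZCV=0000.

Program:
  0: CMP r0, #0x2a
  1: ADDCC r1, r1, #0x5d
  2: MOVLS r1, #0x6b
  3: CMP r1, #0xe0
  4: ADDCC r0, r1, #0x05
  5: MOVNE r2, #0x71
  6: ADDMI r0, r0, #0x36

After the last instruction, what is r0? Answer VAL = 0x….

VAL = 0x5e

[0] flags=0010 → (cmp)
[1] flags=0010 CC?F → skip
[2] flags=0010 LS?F → skip
[3] flags=0000 → (cmp)
[4] flags=0000 CC?T → r0=0x5e
[5] flags=0000 NE?T → r2=0x71
[6] flags=0000 MI?F → skip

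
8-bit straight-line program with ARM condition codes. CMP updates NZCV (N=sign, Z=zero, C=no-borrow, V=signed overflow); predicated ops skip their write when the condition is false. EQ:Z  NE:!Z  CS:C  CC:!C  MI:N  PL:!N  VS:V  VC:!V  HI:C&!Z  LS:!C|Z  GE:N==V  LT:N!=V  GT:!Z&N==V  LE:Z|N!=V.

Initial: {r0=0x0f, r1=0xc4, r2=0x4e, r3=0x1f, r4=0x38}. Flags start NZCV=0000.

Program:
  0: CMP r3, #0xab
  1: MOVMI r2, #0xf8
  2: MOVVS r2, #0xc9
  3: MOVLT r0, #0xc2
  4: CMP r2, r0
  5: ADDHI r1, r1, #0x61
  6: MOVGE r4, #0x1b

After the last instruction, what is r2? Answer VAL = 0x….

0: ✓ CMP  NZCV=0000
1: · MOVMI
2: · MOVVS
3: · MOVLT
4: ✓ CMP  NZCV=0010
5: ✓ ADDHI  r1←0x25
6: ✓ MOVGE  r4←0x1b

VAL = 0x4e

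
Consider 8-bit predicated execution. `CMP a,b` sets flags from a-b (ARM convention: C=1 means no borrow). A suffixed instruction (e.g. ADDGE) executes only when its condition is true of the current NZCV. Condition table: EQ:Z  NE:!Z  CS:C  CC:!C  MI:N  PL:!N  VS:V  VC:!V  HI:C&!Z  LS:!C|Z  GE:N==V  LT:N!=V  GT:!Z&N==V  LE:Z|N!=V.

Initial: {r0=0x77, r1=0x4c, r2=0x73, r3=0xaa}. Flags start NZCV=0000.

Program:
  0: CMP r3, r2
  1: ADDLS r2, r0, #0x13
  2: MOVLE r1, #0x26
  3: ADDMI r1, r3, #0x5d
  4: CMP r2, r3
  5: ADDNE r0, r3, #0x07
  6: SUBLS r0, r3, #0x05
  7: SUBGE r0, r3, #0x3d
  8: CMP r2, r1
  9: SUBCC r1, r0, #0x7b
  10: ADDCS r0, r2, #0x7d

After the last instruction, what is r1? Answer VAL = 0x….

VAL = 0x26

0: ✓ CMP  NZCV=0011
1: · ADDLS
2: ✓ MOVLE  r1←0x26
3: · ADDMI
4: ✓ CMP  NZCV=1001
5: ✓ ADDNE  r0←0xb1
6: ✓ SUBLS  r0←0xa5
7: ✓ SUBGE  r0←0x6d
8: ✓ CMP  NZCV=0010
9: · SUBCC
10: ✓ ADDCS  r0←0xf0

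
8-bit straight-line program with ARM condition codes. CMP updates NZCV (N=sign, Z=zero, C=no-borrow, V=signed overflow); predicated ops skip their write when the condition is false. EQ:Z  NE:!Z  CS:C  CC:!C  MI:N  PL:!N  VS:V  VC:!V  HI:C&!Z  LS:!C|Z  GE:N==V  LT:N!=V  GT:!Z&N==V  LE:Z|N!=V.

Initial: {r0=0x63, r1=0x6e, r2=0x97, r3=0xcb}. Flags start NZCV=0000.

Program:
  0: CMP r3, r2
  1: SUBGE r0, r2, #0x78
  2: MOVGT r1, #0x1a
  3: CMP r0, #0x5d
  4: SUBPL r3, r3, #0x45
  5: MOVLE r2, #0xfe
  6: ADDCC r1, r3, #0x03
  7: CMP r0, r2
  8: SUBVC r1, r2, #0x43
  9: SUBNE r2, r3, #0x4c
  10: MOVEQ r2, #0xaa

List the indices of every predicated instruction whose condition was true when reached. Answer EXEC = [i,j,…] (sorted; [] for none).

0: ✓ CMP  NZCV=0010
1: ✓ SUBGE  r0←0x1f
2: ✓ MOVGT  r1←0x1a
3: ✓ CMP  NZCV=1000
4: · SUBPL
5: ✓ MOVLE  r2←0xfe
6: ✓ ADDCC  r1←0xce
7: ✓ CMP  NZCV=0000
8: ✓ SUBVC  r1←0xbb
9: ✓ SUBNE  r2←0x7f
10: · MOVEQ

EXEC = [1,2,5,6,8,9]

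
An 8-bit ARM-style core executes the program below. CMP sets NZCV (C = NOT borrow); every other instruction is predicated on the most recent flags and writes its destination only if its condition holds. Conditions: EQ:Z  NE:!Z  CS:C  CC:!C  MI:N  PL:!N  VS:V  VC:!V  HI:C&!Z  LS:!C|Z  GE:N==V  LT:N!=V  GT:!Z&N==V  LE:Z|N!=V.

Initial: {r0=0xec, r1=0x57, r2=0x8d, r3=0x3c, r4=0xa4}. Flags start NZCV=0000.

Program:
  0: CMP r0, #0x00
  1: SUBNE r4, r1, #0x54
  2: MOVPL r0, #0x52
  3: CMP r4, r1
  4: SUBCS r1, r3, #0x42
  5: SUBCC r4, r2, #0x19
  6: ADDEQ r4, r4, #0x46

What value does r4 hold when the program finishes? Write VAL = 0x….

VAL = 0x74

0: ✓ CMP  NZCV=1010
1: ✓ SUBNE  r4←0x03
2: · MOVPL
3: ✓ CMP  NZCV=1000
4: · SUBCS
5: ✓ SUBCC  r4←0x74
6: · ADDEQ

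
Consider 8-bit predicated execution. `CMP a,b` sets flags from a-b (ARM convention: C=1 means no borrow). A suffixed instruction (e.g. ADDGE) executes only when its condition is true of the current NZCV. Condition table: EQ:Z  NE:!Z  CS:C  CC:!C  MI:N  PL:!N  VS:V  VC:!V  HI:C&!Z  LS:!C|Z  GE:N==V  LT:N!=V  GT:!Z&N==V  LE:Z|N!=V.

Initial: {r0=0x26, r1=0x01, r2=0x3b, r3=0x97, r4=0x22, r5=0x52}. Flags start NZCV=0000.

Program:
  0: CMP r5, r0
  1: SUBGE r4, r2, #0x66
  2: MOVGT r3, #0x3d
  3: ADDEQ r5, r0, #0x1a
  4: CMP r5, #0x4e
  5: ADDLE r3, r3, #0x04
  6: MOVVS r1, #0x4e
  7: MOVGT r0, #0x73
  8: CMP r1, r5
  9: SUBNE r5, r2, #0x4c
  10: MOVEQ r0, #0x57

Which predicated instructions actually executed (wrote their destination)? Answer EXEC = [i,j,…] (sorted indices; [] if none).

EXEC = [1,2,7,9]

0: ✓ CMP  NZCV=0010
1: ✓ SUBGE  r4←0xd5
2: ✓ MOVGT  r3←0x3d
3: · ADDEQ
4: ✓ CMP  NZCV=0010
5: · ADDLE
6: · MOVVS
7: ✓ MOVGT  r0←0x73
8: ✓ CMP  NZCV=1000
9: ✓ SUBNE  r5←0xef
10: · MOVEQ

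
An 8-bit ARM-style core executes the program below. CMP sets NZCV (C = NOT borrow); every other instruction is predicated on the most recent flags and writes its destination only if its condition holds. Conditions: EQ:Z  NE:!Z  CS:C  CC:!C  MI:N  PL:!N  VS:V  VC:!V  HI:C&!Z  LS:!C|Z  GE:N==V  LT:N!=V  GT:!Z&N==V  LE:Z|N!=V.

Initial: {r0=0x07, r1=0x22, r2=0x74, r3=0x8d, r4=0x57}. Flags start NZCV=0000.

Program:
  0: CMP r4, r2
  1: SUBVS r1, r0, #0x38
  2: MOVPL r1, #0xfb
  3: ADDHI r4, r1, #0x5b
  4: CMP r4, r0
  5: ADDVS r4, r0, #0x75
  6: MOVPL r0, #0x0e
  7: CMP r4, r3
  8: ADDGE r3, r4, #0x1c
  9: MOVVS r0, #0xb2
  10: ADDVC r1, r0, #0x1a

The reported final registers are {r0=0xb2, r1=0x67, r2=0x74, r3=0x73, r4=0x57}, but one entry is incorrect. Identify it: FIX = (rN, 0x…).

[0] flags=1000 → (cmp)
[1] flags=1000 VS?F → skip
[2] flags=1000 PL?F → skip
[3] flags=1000 HI?F → skip
[4] flags=0010 → (cmp)
[5] flags=0010 VS?F → skip
[6] flags=0010 PL?T → r0=0x0e
[7] flags=1001 → (cmp)
[8] flags=1001 GE?T → r3=0x73
[9] flags=1001 VS?T → r0=0xb2
[10] flags=1001 VC?F → skip

FIX = (r1, 0x22)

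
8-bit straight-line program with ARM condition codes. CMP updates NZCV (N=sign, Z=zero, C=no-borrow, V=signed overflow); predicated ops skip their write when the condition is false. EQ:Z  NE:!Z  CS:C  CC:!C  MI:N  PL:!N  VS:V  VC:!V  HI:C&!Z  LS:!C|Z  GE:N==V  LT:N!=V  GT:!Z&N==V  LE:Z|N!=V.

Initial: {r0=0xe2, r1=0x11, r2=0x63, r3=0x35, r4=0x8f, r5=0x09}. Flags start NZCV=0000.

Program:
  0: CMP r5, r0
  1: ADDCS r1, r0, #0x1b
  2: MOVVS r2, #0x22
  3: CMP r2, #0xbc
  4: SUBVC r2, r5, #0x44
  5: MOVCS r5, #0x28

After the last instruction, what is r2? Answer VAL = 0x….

VAL = 0x63

0: ✓ CMP  NZCV=0000
1: · ADDCS
2: · MOVVS
3: ✓ CMP  NZCV=1001
4: · SUBVC
5: · MOVCS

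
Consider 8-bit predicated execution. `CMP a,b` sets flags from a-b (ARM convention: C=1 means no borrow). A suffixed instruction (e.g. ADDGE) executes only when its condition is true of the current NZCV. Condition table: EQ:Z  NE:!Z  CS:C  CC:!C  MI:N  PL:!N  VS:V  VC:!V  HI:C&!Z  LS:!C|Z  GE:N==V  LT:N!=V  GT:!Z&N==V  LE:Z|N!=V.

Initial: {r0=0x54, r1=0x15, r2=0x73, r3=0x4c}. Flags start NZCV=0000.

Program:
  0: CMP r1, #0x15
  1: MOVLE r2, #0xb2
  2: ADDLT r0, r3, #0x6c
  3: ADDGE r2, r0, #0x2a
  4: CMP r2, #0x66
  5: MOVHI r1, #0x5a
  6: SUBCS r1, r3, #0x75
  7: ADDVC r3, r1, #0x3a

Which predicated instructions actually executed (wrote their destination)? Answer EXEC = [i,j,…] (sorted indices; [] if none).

[0] flags=0110 → (cmp)
[1] flags=0110 LE?T → r2=0xb2
[2] flags=0110 LT?F → skip
[3] flags=0110 GE?T → r2=0x7e
[4] flags=0010 → (cmp)
[5] flags=0010 HI?T → r1=0x5a
[6] flags=0010 CS?T → r1=0xd7
[7] flags=0010 VC?T → r3=0x11

EXEC = [1,3,5,6,7]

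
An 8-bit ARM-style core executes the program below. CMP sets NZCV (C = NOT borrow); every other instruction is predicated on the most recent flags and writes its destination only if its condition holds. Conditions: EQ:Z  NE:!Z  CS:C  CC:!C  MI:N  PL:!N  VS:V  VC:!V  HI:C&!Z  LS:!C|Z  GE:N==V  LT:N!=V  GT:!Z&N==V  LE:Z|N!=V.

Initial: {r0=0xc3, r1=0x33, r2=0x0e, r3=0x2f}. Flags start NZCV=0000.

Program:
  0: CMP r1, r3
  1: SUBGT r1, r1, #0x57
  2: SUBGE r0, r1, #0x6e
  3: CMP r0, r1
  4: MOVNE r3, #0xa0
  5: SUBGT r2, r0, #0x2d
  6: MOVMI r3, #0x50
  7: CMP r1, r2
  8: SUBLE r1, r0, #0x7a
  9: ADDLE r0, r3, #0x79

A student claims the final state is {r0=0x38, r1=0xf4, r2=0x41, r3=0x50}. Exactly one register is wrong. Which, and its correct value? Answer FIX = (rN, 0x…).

FIX = (r0, 0xc9)

0: ✓ CMP  NZCV=0010
1: ✓ SUBGT  r1←0xdc
2: ✓ SUBGE  r0←0x6e
3: ✓ CMP  NZCV=1001
4: ✓ MOVNE  r3←0xa0
5: ✓ SUBGT  r2←0x41
6: ✓ MOVMI  r3←0x50
7: ✓ CMP  NZCV=1010
8: ✓ SUBLE  r1←0xf4
9: ✓ ADDLE  r0←0xc9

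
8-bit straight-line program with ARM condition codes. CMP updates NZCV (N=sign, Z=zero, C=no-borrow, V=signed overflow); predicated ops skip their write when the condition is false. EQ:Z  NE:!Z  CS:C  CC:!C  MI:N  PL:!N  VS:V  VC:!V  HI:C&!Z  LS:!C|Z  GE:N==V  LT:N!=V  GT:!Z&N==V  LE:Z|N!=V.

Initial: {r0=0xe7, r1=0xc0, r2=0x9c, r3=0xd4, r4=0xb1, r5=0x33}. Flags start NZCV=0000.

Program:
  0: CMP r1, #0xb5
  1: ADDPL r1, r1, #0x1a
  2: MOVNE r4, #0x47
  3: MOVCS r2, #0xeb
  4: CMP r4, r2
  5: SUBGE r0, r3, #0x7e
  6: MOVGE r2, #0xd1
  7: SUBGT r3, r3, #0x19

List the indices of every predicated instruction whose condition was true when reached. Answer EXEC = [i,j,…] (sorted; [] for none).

[0] flags=0010 → (cmp)
[1] flags=0010 PL?T → r1=0xda
[2] flags=0010 NE?T → r4=0x47
[3] flags=0010 CS?T → r2=0xeb
[4] flags=0000 → (cmp)
[5] flags=0000 GE?T → r0=0x56
[6] flags=0000 GE?T → r2=0xd1
[7] flags=0000 GT?T → r3=0xbb

EXEC = [1,2,3,5,6,7]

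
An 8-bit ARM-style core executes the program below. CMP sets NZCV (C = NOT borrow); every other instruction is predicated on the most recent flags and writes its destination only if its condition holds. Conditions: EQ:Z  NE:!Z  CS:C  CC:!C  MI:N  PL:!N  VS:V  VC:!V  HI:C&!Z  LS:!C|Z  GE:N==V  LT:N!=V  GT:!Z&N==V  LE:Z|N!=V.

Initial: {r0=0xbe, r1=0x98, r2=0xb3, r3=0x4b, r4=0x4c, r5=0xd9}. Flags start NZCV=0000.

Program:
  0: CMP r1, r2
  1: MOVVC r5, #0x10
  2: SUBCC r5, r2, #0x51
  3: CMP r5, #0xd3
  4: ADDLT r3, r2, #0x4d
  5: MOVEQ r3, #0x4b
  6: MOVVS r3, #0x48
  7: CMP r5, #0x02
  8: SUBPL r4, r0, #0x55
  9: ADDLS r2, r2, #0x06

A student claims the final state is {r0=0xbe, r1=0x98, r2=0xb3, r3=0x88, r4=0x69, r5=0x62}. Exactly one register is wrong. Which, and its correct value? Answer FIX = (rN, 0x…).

0: ✓ CMP  NZCV=1000
1: ✓ MOVVC  r5←0x10
2: ✓ SUBCC  r5←0x62
3: ✓ CMP  NZCV=1001
4: · ADDLT
5: · MOVEQ
6: ✓ MOVVS  r3←0x48
7: ✓ CMP  NZCV=0010
8: ✓ SUBPL  r4←0x69
9: · ADDLS

FIX = (r3, 0x48)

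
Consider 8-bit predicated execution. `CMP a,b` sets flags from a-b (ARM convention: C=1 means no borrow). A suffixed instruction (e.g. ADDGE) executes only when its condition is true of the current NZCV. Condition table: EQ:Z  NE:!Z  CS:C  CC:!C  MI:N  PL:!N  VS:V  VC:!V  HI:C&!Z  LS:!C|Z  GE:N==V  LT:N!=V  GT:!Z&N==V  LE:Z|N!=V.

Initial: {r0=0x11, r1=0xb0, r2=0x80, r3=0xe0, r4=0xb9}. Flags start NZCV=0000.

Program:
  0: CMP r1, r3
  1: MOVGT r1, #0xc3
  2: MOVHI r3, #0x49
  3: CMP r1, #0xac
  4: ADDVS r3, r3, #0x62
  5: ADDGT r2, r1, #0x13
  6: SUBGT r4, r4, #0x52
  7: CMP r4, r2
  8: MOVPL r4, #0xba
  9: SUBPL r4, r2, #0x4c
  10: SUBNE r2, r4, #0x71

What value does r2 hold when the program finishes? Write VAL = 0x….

[0] flags=1000 → (cmp)
[1] flags=1000 GT?F → skip
[2] flags=1000 HI?F → skip
[3] flags=0010 → (cmp)
[4] flags=0010 VS?F → skip
[5] flags=0010 GT?T → r2=0xc3
[6] flags=0010 GT?T → r4=0x67
[7] flags=1001 → (cmp)
[8] flags=1001 PL?F → skip
[9] flags=1001 PL?F → skip
[10] flags=1001 NE?T → r2=0xf6

VAL = 0xf6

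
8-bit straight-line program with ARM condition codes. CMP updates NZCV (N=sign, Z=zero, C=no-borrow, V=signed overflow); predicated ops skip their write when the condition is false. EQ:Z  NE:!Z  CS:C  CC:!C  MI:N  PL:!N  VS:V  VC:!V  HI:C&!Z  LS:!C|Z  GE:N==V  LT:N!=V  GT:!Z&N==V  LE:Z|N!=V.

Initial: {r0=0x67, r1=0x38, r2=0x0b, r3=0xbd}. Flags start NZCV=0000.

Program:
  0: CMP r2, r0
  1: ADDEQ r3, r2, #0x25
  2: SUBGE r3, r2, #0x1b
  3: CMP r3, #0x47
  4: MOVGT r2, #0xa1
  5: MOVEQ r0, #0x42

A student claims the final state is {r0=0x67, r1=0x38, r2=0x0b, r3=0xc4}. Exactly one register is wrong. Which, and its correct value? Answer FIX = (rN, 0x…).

[0] flags=1000 → (cmp)
[1] flags=1000 EQ?F → skip
[2] flags=1000 GE?F → skip
[3] flags=0011 → (cmp)
[4] flags=0011 GT?F → skip
[5] flags=0011 EQ?F → skip

FIX = (r3, 0xbd)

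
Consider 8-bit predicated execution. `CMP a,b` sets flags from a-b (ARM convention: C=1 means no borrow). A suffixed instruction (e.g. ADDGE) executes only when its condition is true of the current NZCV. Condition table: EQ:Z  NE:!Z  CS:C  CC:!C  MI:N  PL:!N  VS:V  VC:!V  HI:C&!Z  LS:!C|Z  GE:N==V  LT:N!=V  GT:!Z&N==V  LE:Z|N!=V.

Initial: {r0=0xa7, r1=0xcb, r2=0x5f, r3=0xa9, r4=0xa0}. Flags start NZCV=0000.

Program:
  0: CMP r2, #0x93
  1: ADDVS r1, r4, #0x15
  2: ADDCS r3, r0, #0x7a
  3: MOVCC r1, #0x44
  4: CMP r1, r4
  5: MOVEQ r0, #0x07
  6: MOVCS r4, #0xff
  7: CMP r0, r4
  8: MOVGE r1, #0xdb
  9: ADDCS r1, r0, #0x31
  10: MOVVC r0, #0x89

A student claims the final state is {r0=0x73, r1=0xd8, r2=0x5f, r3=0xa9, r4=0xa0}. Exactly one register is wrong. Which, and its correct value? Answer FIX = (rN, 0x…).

0: ✓ CMP  NZCV=1001
1: ✓ ADDVS  r1←0xb5
2: · ADDCS
3: ✓ MOVCC  r1←0x44
4: ✓ CMP  NZCV=1001
5: · MOVEQ
6: · MOVCS
7: ✓ CMP  NZCV=0010
8: ✓ MOVGE  r1←0xdb
9: ✓ ADDCS  r1←0xd8
10: ✓ MOVVC  r0←0x89

FIX = (r0, 0x89)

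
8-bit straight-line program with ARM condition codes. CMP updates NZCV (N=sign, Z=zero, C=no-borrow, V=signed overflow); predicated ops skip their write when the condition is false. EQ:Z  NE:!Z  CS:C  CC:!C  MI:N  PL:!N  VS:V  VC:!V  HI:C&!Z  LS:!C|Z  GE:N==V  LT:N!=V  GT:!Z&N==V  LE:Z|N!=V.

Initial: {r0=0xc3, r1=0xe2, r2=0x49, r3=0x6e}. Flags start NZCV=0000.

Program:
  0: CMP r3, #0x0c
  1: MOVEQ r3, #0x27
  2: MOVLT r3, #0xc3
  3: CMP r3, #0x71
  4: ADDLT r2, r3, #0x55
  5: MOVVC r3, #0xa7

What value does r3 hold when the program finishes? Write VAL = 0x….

VAL = 0xa7

0: ✓ CMP  NZCV=0010
1: · MOVEQ
2: · MOVLT
3: ✓ CMP  NZCV=1000
4: ✓ ADDLT  r2←0xc3
5: ✓ MOVVC  r3←0xa7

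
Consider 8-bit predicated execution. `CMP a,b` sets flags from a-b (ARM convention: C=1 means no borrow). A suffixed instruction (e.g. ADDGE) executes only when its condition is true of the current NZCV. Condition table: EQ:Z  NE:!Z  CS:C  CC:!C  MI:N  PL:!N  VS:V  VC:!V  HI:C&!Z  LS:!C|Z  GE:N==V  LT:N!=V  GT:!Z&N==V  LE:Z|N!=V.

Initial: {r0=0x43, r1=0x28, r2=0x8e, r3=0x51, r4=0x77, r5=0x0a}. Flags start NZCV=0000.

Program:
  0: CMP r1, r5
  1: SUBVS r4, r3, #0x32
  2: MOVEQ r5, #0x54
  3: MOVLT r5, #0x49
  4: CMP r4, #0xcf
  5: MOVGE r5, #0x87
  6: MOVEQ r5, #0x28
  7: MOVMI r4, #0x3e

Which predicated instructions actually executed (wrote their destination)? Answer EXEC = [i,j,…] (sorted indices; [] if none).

EXEC = [5,7]

0: ✓ CMP  NZCV=0010
1: · SUBVS
2: · MOVEQ
3: · MOVLT
4: ✓ CMP  NZCV=1001
5: ✓ MOVGE  r5←0x87
6: · MOVEQ
7: ✓ MOVMI  r4←0x3e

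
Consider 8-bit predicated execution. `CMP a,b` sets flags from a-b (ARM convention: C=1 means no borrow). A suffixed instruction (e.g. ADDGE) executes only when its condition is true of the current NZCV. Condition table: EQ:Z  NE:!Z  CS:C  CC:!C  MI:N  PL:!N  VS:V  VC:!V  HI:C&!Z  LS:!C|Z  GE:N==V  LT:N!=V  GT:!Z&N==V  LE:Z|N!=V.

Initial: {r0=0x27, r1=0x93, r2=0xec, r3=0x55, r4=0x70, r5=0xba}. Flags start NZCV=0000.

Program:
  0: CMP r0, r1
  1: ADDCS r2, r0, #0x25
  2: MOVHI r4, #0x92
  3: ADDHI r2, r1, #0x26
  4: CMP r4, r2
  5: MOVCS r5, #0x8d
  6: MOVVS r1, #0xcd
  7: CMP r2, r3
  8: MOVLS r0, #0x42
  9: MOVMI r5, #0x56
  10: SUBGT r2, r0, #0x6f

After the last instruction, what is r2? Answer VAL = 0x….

VAL = 0xec

0: ✓ CMP  NZCV=1001
1: · ADDCS
2: · MOVHI
3: · ADDHI
4: ✓ CMP  NZCV=1001
5: · MOVCS
6: ✓ MOVVS  r1←0xcd
7: ✓ CMP  NZCV=1010
8: · MOVLS
9: ✓ MOVMI  r5←0x56
10: · SUBGT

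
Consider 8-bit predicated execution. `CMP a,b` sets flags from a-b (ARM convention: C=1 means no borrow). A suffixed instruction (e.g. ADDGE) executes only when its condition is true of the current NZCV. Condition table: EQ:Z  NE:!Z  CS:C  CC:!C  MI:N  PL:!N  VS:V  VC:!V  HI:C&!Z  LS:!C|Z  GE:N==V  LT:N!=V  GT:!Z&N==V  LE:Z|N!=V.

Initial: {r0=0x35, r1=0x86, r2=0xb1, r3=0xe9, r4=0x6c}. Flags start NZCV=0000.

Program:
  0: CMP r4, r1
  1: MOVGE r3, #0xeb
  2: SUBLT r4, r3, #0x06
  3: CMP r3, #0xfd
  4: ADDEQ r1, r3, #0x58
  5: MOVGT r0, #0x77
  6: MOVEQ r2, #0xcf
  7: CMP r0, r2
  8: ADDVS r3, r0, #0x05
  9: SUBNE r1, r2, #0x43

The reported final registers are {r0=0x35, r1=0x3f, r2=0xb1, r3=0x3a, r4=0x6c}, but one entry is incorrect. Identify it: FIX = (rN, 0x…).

0: ✓ CMP  NZCV=1001
1: ✓ MOVGE  r3←0xeb
2: · SUBLT
3: ✓ CMP  NZCV=1000
4: · ADDEQ
5: · MOVGT
6: · MOVEQ
7: ✓ CMP  NZCV=1001
8: ✓ ADDVS  r3←0x3a
9: ✓ SUBNE  r1←0x6e

FIX = (r1, 0x6e)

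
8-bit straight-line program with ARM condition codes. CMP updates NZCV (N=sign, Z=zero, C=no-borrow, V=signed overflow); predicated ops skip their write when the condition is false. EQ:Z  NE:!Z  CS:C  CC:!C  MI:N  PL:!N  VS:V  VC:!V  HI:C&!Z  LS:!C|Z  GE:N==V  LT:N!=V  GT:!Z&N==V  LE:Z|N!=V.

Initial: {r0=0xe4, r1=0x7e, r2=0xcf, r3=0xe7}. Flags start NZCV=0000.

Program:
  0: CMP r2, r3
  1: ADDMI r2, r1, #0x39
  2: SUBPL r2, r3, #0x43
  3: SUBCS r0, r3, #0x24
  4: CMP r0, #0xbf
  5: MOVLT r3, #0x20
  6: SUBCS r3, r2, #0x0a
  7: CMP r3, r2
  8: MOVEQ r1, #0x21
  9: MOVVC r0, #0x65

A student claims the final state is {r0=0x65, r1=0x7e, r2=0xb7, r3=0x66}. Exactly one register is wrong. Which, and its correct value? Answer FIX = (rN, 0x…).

0: ✓ CMP  NZCV=1000
1: ✓ ADDMI  r2←0xb7
2: · SUBPL
3: · SUBCS
4: ✓ CMP  NZCV=0010
5: · MOVLT
6: ✓ SUBCS  r3←0xad
7: ✓ CMP  NZCV=1000
8: · MOVEQ
9: ✓ MOVVC  r0←0x65

FIX = (r3, 0xad)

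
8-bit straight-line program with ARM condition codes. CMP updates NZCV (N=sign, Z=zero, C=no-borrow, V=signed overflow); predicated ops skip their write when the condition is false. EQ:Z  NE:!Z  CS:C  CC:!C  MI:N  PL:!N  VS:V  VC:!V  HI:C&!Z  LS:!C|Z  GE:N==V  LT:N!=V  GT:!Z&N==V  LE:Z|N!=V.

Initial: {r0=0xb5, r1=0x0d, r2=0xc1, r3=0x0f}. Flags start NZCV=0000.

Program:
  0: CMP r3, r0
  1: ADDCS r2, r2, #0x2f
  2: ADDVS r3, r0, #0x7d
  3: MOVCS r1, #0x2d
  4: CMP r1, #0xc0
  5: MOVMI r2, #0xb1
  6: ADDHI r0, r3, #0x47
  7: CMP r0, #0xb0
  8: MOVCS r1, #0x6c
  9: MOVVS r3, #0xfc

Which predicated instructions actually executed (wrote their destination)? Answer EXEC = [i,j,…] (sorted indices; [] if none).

[0] flags=0000 → (cmp)
[1] flags=0000 CS?F → skip
[2] flags=0000 VS?F → skip
[3] flags=0000 CS?F → skip
[4] flags=0000 → (cmp)
[5] flags=0000 MI?F → skip
[6] flags=0000 HI?F → skip
[7] flags=0010 → (cmp)
[8] flags=0010 CS?T → r1=0x6c
[9] flags=0010 VS?F → skip

EXEC = [8]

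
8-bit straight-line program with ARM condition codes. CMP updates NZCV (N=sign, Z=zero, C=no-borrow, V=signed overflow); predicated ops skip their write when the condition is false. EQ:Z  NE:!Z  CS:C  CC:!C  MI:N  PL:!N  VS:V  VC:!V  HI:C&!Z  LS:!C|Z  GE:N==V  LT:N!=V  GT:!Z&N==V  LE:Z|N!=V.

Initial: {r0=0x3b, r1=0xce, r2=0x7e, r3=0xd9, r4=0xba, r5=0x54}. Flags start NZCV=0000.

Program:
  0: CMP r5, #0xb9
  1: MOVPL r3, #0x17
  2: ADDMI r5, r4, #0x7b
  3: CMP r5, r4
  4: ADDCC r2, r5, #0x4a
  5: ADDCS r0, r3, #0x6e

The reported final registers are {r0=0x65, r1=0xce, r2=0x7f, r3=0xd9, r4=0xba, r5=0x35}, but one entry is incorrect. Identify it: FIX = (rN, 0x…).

[0] flags=1001 → (cmp)
[1] flags=1001 PL?F → skip
[2] flags=1001 MI?T → r5=0x35
[3] flags=0000 → (cmp)
[4] flags=0000 CC?T → r2=0x7f
[5] flags=0000 CS?F → skip

FIX = (r0, 0x3b)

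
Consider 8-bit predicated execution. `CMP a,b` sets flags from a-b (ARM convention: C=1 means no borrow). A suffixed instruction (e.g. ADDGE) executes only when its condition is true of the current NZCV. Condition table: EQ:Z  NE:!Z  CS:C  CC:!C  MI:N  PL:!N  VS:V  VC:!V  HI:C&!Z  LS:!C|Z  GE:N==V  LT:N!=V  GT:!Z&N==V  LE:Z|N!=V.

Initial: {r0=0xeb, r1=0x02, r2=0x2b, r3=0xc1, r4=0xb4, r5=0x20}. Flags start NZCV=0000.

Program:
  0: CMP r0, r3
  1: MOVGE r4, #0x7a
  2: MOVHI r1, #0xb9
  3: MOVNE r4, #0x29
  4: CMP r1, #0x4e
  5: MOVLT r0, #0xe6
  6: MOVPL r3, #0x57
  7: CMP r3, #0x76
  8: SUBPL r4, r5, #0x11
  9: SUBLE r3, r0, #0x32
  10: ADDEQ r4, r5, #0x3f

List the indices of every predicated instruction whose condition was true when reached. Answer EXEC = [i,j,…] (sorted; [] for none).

EXEC = [1,2,3,5,6,9]

[0] flags=0010 → (cmp)
[1] flags=0010 GE?T → r4=0x7a
[2] flags=0010 HI?T → r1=0xb9
[3] flags=0010 NE?T → r4=0x29
[4] flags=0011 → (cmp)
[5] flags=0011 LT?T → r0=0xe6
[6] flags=0011 PL?T → r3=0x57
[7] flags=1000 → (cmp)
[8] flags=1000 PL?F → skip
[9] flags=1000 LE?T → r3=0xb4
[10] flags=1000 EQ?F → skip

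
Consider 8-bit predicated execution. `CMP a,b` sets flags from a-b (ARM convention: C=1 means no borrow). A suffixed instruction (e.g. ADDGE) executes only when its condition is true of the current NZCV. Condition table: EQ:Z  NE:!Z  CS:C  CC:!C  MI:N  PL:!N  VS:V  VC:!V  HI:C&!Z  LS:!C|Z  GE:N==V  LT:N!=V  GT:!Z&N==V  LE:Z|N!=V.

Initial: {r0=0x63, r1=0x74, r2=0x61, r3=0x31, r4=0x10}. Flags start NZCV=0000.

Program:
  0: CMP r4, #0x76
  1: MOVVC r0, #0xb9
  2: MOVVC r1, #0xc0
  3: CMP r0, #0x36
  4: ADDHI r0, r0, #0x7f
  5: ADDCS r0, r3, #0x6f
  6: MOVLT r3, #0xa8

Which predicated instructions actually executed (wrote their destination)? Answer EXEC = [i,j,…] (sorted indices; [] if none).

EXEC = [1,2,4,5,6]

0: ✓ CMP  NZCV=1000
1: ✓ MOVVC  r0←0xb9
2: ✓ MOVVC  r1←0xc0
3: ✓ CMP  NZCV=1010
4: ✓ ADDHI  r0←0x38
5: ✓ ADDCS  r0←0xa0
6: ✓ MOVLT  r3←0xa8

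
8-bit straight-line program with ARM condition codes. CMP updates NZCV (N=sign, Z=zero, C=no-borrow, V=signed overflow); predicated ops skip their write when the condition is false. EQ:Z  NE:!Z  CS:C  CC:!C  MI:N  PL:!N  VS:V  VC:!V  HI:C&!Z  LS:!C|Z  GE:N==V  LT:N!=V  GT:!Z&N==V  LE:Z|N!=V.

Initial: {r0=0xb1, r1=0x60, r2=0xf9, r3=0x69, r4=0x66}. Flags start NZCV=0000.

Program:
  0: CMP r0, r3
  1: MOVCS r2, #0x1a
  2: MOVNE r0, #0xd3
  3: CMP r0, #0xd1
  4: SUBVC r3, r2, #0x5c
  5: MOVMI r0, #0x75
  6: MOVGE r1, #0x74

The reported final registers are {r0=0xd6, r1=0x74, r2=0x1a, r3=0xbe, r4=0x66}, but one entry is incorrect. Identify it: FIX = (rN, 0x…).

FIX = (r0, 0xd3)

[0] flags=0011 → (cmp)
[1] flags=0011 CS?T → r2=0x1a
[2] flags=0011 NE?T → r0=0xd3
[3] flags=0010 → (cmp)
[4] flags=0010 VC?T → r3=0xbe
[5] flags=0010 MI?F → skip
[6] flags=0010 GE?T → r1=0x74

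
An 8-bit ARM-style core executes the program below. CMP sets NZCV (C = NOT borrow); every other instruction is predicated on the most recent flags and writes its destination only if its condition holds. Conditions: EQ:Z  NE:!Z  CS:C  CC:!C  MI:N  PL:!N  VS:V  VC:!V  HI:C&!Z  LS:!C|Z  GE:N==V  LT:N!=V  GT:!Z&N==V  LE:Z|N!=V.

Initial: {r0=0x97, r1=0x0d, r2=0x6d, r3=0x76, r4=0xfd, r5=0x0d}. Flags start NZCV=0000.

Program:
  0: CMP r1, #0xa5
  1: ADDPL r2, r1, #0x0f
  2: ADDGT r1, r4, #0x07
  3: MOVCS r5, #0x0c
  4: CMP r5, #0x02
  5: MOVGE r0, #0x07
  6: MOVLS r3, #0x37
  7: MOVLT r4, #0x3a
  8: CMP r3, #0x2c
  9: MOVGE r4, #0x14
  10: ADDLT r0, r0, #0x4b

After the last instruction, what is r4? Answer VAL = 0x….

0: ✓ CMP  NZCV=0000
1: ✓ ADDPL  r2←0x1c
2: ✓ ADDGT  r1←0x04
3: · MOVCS
4: ✓ CMP  NZCV=0010
5: ✓ MOVGE  r0←0x07
6: · MOVLS
7: · MOVLT
8: ✓ CMP  NZCV=0010
9: ✓ MOVGE  r4←0x14
10: · ADDLT

VAL = 0x14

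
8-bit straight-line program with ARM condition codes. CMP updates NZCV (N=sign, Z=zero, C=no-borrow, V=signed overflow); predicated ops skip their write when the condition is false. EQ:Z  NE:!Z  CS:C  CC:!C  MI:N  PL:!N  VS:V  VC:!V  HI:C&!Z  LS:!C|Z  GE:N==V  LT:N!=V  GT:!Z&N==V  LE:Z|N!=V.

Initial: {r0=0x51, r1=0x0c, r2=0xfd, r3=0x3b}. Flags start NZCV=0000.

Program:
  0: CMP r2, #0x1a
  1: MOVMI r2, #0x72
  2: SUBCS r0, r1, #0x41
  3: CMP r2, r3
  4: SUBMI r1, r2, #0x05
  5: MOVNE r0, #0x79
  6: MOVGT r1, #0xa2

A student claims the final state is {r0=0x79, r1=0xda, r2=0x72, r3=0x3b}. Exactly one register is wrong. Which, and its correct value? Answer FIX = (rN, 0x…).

FIX = (r1, 0xa2)

[0] flags=1010 → (cmp)
[1] flags=1010 MI?T → r2=0x72
[2] flags=1010 CS?T → r0=0xcb
[3] flags=0010 → (cmp)
[4] flags=0010 MI?F → skip
[5] flags=0010 NE?T → r0=0x79
[6] flags=0010 GT?T → r1=0xa2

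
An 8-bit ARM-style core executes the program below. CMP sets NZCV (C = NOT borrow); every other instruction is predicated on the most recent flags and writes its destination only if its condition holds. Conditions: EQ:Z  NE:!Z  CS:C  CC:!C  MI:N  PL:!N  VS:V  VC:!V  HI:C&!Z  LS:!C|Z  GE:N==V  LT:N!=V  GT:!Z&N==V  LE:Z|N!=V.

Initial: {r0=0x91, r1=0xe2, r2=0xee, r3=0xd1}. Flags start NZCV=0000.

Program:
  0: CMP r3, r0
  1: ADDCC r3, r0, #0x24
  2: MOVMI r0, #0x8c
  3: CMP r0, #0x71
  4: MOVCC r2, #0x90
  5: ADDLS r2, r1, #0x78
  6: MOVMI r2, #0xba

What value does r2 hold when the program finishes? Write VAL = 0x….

VAL = 0xee

0: ✓ CMP  NZCV=0010
1: · ADDCC
2: · MOVMI
3: ✓ CMP  NZCV=0011
4: · MOVCC
5: · ADDLS
6: · MOVMI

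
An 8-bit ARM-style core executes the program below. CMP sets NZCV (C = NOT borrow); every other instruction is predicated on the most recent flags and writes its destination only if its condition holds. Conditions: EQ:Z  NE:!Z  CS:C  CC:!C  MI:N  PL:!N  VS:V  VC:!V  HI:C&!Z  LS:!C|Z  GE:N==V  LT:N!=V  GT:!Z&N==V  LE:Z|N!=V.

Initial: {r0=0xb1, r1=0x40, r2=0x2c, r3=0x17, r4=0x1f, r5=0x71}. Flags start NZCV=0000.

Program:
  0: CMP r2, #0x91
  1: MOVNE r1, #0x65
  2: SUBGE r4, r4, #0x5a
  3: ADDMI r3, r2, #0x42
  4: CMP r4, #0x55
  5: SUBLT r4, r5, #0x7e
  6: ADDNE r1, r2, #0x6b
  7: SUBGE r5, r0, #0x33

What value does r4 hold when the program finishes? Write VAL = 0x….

VAL = 0xf3

0: ✓ CMP  NZCV=1001
1: ✓ MOVNE  r1←0x65
2: ✓ SUBGE  r4←0xc5
3: ✓ ADDMI  r3←0x6e
4: ✓ CMP  NZCV=0011
5: ✓ SUBLT  r4←0xf3
6: ✓ ADDNE  r1←0x97
7: · SUBGE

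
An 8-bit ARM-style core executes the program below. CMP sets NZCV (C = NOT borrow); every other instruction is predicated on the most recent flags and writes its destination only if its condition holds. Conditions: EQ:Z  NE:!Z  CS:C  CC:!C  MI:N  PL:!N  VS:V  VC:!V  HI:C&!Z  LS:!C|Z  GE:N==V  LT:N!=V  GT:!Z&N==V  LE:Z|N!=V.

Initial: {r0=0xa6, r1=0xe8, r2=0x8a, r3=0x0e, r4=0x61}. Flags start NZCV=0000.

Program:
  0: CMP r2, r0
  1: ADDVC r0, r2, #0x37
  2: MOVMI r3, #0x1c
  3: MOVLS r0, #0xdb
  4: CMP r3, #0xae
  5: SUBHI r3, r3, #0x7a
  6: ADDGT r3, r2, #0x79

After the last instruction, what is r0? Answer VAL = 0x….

[0] flags=1000 → (cmp)
[1] flags=1000 VC?T → r0=0xc1
[2] flags=1000 MI?T → r3=0x1c
[3] flags=1000 LS?T → r0=0xdb
[4] flags=0000 → (cmp)
[5] flags=0000 HI?F → skip
[6] flags=0000 GT?T → r3=0x03

VAL = 0xdb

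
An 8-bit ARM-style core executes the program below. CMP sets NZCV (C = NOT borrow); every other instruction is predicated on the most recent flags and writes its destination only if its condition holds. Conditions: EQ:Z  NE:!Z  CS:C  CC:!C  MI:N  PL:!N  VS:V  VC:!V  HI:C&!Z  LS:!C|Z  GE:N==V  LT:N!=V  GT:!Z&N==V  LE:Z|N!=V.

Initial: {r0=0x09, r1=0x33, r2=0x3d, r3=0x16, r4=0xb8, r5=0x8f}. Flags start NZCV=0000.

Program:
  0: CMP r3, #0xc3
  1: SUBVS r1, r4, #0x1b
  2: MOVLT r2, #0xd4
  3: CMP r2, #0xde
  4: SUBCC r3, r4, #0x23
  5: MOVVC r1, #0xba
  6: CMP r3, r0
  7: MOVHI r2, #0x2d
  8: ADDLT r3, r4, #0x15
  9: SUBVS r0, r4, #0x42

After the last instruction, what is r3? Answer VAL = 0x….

0: ✓ CMP  NZCV=0000
1: · SUBVS
2: · MOVLT
3: ✓ CMP  NZCV=0000
4: ✓ SUBCC  r3←0x95
5: ✓ MOVVC  r1←0xba
6: ✓ CMP  NZCV=1010
7: ✓ MOVHI  r2←0x2d
8: ✓ ADDLT  r3←0xcd
9: · SUBVS

VAL = 0xcd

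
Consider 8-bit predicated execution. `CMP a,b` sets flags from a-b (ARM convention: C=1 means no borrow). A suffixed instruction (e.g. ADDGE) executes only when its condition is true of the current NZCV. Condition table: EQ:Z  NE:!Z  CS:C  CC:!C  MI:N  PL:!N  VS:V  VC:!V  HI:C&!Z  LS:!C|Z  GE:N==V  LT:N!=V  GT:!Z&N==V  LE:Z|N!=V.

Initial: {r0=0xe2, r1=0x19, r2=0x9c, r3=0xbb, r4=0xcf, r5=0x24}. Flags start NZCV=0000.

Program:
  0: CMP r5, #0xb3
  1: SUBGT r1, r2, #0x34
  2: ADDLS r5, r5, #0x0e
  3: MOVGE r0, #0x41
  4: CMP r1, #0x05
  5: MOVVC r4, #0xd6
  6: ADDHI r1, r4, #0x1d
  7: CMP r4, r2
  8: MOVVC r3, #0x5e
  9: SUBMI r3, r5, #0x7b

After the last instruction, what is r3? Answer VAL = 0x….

VAL = 0x5e

[0] flags=0000 → (cmp)
[1] flags=0000 GT?T → r1=0x68
[2] flags=0000 LS?T → r5=0x32
[3] flags=0000 GE?T → r0=0x41
[4] flags=0010 → (cmp)
[5] flags=0010 VC?T → r4=0xd6
[6] flags=0010 HI?T → r1=0xf3
[7] flags=0010 → (cmp)
[8] flags=0010 VC?T → r3=0x5e
[9] flags=0010 MI?F → skip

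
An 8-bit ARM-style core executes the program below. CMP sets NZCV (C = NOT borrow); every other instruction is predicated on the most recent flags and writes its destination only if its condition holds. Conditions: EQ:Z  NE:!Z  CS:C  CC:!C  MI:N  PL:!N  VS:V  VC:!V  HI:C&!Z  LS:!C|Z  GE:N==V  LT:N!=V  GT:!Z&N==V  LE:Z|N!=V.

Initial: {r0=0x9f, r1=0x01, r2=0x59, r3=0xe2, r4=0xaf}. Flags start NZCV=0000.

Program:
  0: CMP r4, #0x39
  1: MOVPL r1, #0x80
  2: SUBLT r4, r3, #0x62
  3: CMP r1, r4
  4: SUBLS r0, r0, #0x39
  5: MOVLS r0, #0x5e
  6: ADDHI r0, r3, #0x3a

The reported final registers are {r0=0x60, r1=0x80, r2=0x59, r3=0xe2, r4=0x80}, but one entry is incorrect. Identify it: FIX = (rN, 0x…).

FIX = (r0, 0x5e)

0: ✓ CMP  NZCV=0011
1: ✓ MOVPL  r1←0x80
2: ✓ SUBLT  r4←0x80
3: ✓ CMP  NZCV=0110
4: ✓ SUBLS  r0←0x66
5: ✓ MOVLS  r0←0x5e
6: · ADDHI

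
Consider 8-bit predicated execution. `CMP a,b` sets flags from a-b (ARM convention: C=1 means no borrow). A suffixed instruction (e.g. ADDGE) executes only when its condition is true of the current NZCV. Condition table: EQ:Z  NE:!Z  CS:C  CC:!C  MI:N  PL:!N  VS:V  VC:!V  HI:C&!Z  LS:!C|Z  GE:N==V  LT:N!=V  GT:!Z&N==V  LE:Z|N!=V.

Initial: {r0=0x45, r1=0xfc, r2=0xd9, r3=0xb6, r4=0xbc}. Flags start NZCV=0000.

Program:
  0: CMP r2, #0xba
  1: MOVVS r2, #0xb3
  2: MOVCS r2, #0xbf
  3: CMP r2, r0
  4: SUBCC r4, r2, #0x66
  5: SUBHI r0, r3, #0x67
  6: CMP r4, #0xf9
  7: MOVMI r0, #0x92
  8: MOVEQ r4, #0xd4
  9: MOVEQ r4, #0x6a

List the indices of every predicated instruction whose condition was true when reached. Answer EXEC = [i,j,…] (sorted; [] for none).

0: ✓ CMP  NZCV=0010
1: · MOVVS
2: ✓ MOVCS  r2←0xbf
3: ✓ CMP  NZCV=0011
4: · SUBCC
5: ✓ SUBHI  r0←0x4f
6: ✓ CMP  NZCV=1000
7: ✓ MOVMI  r0←0x92
8: · MOVEQ
9: · MOVEQ

EXEC = [2,5,7]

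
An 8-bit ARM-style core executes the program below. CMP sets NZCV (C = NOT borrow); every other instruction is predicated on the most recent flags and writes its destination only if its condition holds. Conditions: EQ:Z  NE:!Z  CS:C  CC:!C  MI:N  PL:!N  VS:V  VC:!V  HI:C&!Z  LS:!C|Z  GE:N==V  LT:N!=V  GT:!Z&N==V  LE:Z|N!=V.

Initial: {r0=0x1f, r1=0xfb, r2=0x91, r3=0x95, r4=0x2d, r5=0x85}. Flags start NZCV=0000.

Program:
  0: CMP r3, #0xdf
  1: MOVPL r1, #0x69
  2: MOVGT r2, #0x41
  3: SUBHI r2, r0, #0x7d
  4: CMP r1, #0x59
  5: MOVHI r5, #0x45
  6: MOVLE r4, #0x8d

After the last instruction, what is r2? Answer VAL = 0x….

[0] flags=1000 → (cmp)
[1] flags=1000 PL?F → skip
[2] flags=1000 GT?F → skip
[3] flags=1000 HI?F → skip
[4] flags=1010 → (cmp)
[5] flags=1010 HI?T → r5=0x45
[6] flags=1010 LE?T → r4=0x8d

VAL = 0x91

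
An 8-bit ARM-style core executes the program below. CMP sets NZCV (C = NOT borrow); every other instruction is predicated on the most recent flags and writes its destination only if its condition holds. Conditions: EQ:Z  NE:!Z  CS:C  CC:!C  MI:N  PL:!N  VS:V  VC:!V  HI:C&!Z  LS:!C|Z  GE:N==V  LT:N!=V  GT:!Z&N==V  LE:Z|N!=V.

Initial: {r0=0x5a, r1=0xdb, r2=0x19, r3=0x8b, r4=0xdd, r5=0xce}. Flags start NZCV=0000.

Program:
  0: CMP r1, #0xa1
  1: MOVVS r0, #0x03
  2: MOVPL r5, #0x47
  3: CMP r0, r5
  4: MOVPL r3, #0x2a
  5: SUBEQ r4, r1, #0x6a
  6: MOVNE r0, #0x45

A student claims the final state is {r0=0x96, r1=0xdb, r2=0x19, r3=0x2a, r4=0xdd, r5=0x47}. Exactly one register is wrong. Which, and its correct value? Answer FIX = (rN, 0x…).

0: ✓ CMP  NZCV=0010
1: · MOVVS
2: ✓ MOVPL  r5←0x47
3: ✓ CMP  NZCV=0010
4: ✓ MOVPL  r3←0x2a
5: · SUBEQ
6: ✓ MOVNE  r0←0x45

FIX = (r0, 0x45)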